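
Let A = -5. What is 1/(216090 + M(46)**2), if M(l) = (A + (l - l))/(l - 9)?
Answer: 1369/295827235 ≈ 4.6277e-6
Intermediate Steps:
M(l) = -5/(-9 + l) (M(l) = (-5 + (l - l))/(l - 9) = (-5 + 0)/(-9 + l) = -5/(-9 + l))
1/(216090 + M(46)**2) = 1/(216090 + (-5/(-9 + 46))**2) = 1/(216090 + (-5/37)**2) = 1/(216090 + 25/1369) = 1/(295827235/1369) = 1369/295827235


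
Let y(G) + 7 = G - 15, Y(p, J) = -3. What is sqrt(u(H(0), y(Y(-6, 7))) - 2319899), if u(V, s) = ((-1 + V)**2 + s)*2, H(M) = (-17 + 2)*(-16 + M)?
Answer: I*sqrt(2205707) ≈ 1485.2*I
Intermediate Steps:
y(G) = -22 + G (y(G) = -7 + (G - 15) = -7 + (-15 + G) = -22 + G)
H(M) = 240 - 15*M (H(M) = -15*(-16 + M) = 240 - 15*M)
u(V, s) = 2*s + 2*(-1 + V)**2 (u(V, s) = (s + (-1 + V)**2)*2 = 2*s + 2*(-1 + V)**2)
sqrt(u(H(0), y(Y(-6, 7))) - 2319899) = sqrt((2*(-22 - 3) + 2*(-1 + (240 - 15*0))**2) - 2319899) = sqrt((2*(-25) + 2*(-1 + (240 + 0))**2) - 2319899) = sqrt((-50 + 2*(-1 + 240)**2) - 2319899) = sqrt((-50 + 2*239**2) - 2319899) = sqrt((-50 + 2*57121) - 2319899) = sqrt((-50 + 114242) - 2319899) = sqrt(114192 - 2319899) = sqrt(-2205707) = I*sqrt(2205707)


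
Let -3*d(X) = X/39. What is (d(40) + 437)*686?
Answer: 35047054/117 ≈ 2.9955e+5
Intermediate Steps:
d(X) = -X/117 (d(X) = -X/(3*39) = -X/117)
(d(40) + 437)*686 = (-1/117*40 + 437)*686 = (-40/117 + 437)*686 = (51089/117)*686 = 35047054/117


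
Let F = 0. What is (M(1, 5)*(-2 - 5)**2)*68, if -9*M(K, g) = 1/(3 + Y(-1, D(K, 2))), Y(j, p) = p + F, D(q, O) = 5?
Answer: -833/18 ≈ -46.278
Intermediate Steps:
Y(j, p) = p (Y(j, p) = p + 0 = p)
M(K, g) = -1/72 (M(K, g) = -1/(9*(3 + 5)) = -1/9/8 = -1/9*1/8 = -1/72)
(M(1, 5)*(-2 - 5)**2)*68 = -(-2 - 5)**2/72*68 = -1/72*(-7)**2*68 = -1/72*49*68 = -49/72*68 = -833/18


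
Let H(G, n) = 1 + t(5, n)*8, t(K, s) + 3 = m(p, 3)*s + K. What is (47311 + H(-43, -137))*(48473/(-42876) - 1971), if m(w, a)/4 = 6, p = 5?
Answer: -49381328296/1191 ≈ -4.1462e+7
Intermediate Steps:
m(w, a) = 24 (m(w, a) = 4*6 = 24)
t(K, s) = -3 + K + 24*s (t(K, s) = -3 + (24*s + K) = -3 + (K + 24*s) = -3 + K + 24*s)
H(G, n) = 17 + 192*n (H(G, n) = 1 + (-3 + 5 + 24*n)*8 = 1 + (2 + 24*n)*8 = 1 + (16 + 192*n) = 17 + 192*n)
(47311 + H(-43, -137))*(48473/(-42876) - 1971) = (47311 + (17 + 192*(-137)))*(48473/(-42876) - 1971) = (47311 + (17 - 26304))*(48473*(-1/42876) - 1971) = (47311 - 26287)*(-48473/42876 - 1971) = 21024*(-84557069/42876) = -49381328296/1191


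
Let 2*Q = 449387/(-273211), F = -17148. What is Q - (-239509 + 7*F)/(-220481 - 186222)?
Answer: -379230339051/222231466666 ≈ -1.7065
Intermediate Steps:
Q = -449387/546422 (Q = (449387/(-273211))/2 = (449387*(-1/273211))/2 = (½)*(-449387/273211) = -449387/546422 ≈ -0.82242)
Q - (-239509 + 7*F)/(-220481 - 186222) = -449387/546422 - (-239509 + 7*(-17148))/(-220481 - 186222) = -449387/546422 - (-239509 - 120036)/(-406703) = -449387/546422 - (-359545)*(-1)/406703 = -449387/546422 - 1*359545/406703 = -449387/546422 - 359545/406703 = -379230339051/222231466666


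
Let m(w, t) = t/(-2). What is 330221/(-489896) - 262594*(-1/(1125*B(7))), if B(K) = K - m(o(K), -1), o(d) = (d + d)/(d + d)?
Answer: 252458018323/7164729000 ≈ 35.236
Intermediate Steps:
o(d) = 1 (o(d) = (2*d)/((2*d)) = (2*d)*(1/(2*d)) = 1)
m(w, t) = -t/2 (m(w, t) = t*(-½) = -t/2)
B(K) = -½ + K (B(K) = K - (-1)*(-1)/2 = K - 1*½ = K - ½ = -½ + K)
330221/(-489896) - 262594*(-1/(1125*B(7))) = 330221/(-489896) - 262594*(-1/(1125*(-½ + 7))) = 330221*(-1/489896) - 262594/((75*(13/2))*(-15)) = -330221/489896 - 262594/((975/2)*(-15)) = -330221/489896 - 262594/(-14625/2) = -330221/489896 - 262594*(-2/14625) = -330221/489896 + 525188/14625 = 252458018323/7164729000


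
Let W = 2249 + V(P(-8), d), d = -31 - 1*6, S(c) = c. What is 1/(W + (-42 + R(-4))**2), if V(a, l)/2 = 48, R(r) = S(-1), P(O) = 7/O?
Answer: 1/4194 ≈ 0.00023844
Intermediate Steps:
R(r) = -1
d = -37 (d = -31 - 6 = -37)
V(a, l) = 96 (V(a, l) = 2*48 = 96)
W = 2345 (W = 2249 + 96 = 2345)
1/(W + (-42 + R(-4))**2) = 1/(2345 + (-42 - 1)**2) = 1/(2345 + (-43)**2) = 1/(2345 + 1849) = 1/4194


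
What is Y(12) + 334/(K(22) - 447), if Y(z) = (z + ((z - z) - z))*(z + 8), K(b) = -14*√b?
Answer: -149298/195497 + 4676*√22/195497 ≈ -0.65150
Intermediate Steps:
Y(z) = 0 (Y(z) = (z + (0 - z))*(8 + z) = (z - z)*(8 + z) = 0*(8 + z) = 0)
Y(12) + 334/(K(22) - 447) = 0 + 334/(-14*√22 - 447) = 0 + 334/(-447 - 14*√22) = 334/(-447 - 14*√22)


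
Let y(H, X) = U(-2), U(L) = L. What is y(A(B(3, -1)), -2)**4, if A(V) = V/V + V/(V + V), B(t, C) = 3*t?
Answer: 16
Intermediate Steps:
A(V) = 3/2 (A(V) = 1 + V/((2*V)) = 1 + V*(1/(2*V)) = 1 + 1/2 = 3/2)
y(H, X) = -2
y(A(B(3, -1)), -2)**4 = (-2)**4 = 16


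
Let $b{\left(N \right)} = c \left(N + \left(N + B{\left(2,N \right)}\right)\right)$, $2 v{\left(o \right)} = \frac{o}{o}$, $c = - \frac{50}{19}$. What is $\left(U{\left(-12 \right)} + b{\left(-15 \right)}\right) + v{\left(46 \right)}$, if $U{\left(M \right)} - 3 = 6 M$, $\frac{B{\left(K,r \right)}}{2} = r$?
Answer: $\frac{3397}{38} \approx 89.395$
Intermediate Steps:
$B{\left(K,r \right)} = 2 r$
$c = - \frac{50}{19}$ ($c = \left(-50\right) \frac{1}{19} = - \frac{50}{19} \approx -2.6316$)
$U{\left(M \right)} = 3 + 6 M$
$v{\left(o \right)} = \frac{1}{2}$ ($v{\left(o \right)} = \frac{o \frac{1}{o}}{2} = \frac{1}{2} \cdot 1 = \frac{1}{2}$)
$b{\left(N \right)} = - \frac{200 N}{19}$ ($b{\left(N \right)} = - \frac{50 \left(N + \left(N + 2 N\right)\right)}{19} = - \frac{50 \left(N + 3 N\right)}{19} = - \frac{50 \cdot 4 N}{19} = - \frac{200 N}{19}$)
$\left(U{\left(-12 \right)} + b{\left(-15 \right)}\right) + v{\left(46 \right)} = \left(\left(3 + 6 \left(-12\right)\right) - - \frac{3000}{19}\right) + \frac{1}{2} = \left(\left(3 - 72\right) + \frac{3000}{19}\right) + \frac{1}{2} = \left(-69 + \frac{3000}{19}\right) + \frac{1}{2} = \frac{1689}{19} + \frac{1}{2} = \frac{3397}{38}$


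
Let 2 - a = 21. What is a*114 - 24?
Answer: -2190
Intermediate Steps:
a = -19 (a = 2 - 1*21 = 2 - 21 = -19)
a*114 - 24 = -19*114 - 24 = -2166 - 24 = -2190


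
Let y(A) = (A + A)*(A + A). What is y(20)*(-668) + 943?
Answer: -1067857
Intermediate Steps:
y(A) = 4*A**2 (y(A) = (2*A)*(2*A) = 4*A**2)
y(20)*(-668) + 943 = (4*20**2)*(-668) + 943 = (4*400)*(-668) + 943 = 1600*(-668) + 943 = -1068800 + 943 = -1067857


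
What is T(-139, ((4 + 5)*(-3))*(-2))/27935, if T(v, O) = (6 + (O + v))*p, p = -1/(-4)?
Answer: -79/111740 ≈ -0.00070700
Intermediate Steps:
p = 1/4 (p = -1*(-1/4) = 1/4 ≈ 0.25000)
T(v, O) = 3/2 + O/4 + v/4 (T(v, O) = (6 + (O + v))*(1/4) = (6 + O + v)*(1/4) = 3/2 + O/4 + v/4)
T(-139, ((4 + 5)*(-3))*(-2))/27935 = (3/2 + (((4 + 5)*(-3))*(-2))/4 + (1/4)*(-139))/27935 = (3/2 + ((9*(-3))*(-2))/4 - 139/4)*(1/27935) = (3/2 + (-27*(-2))/4 - 139/4)*(1/27935) = (3/2 + (1/4)*54 - 139/4)*(1/27935) = (3/2 + 27/2 - 139/4)*(1/27935) = -79/4*1/27935 = -79/111740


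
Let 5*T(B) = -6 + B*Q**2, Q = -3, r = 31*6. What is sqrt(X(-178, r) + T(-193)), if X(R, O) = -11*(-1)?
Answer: 2*I*sqrt(2110)/5 ≈ 18.374*I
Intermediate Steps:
r = 186
X(R, O) = 11
T(B) = -6/5 + 9*B/5 (T(B) = (-6 + B*(-3)**2)/5 = (-6 + B*9)/5 = (-6 + 9*B)/5 = -6/5 + 9*B/5)
sqrt(X(-178, r) + T(-193)) = sqrt(11 + (-6/5 + (9/5)*(-193))) = sqrt(11 + (-6/5 - 1737/5)) = sqrt(11 - 1743/5) = sqrt(-1688/5) = 2*I*sqrt(2110)/5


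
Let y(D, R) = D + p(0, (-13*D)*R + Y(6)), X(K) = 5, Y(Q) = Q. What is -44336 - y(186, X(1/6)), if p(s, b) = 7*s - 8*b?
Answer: -141194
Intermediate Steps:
p(s, b) = -8*b + 7*s
y(D, R) = -48 + D + 104*D*R (y(D, R) = D + (-8*((-13*D)*R + 6) + 7*0) = D + (-8*(-13*D*R + 6) + 0) = D + (-8*(6 - 13*D*R) + 0) = D + ((-48 + 104*D*R) + 0) = D + (-48 + 104*D*R) = -48 + D + 104*D*R)
-44336 - y(186, X(1/6)) = -44336 - (-48 + 186 + 104*186*5) = -44336 - (-48 + 186 + 96720) = -44336 - 1*96858 = -44336 - 96858 = -141194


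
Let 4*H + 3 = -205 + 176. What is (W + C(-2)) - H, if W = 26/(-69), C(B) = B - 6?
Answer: -26/69 ≈ -0.37681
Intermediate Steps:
C(B) = -6 + B
W = -26/69 (W = 26*(-1/69) = -26/69 ≈ -0.37681)
H = -8 (H = -¾ + (-205 + 176)/4 = -¾ + (¼)*(-29) = -¾ - 29/4 = -8)
(W + C(-2)) - H = (-26/69 + (-6 - 2)) - 1*(-8) = (-26/69 - 8) + 8 = -578/69 + 8 = -26/69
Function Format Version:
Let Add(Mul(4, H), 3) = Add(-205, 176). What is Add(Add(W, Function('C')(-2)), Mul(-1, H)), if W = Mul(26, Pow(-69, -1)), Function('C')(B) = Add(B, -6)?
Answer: Rational(-26, 69) ≈ -0.37681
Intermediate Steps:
Function('C')(B) = Add(-6, B)
W = Rational(-26, 69) (W = Mul(26, Rational(-1, 69)) = Rational(-26, 69) ≈ -0.37681)
H = -8 (H = Add(Rational(-3, 4), Mul(Rational(1, 4), Add(-205, 176))) = Add(Rational(-3, 4), Mul(Rational(1, 4), -29)) = Add(Rational(-3, 4), Rational(-29, 4)) = -8)
Add(Add(W, Function('C')(-2)), Mul(-1, H)) = Add(Add(Rational(-26, 69), Add(-6, -2)), Mul(-1, -8)) = Add(Add(Rational(-26, 69), -8), 8) = Add(Rational(-578, 69), 8) = Rational(-26, 69)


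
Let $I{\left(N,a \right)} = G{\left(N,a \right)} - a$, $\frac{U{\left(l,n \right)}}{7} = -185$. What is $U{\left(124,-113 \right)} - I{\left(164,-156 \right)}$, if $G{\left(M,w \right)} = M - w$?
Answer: $-1771$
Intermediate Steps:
$U{\left(l,n \right)} = -1295$ ($U{\left(l,n \right)} = 7 \left(-185\right) = -1295$)
$I{\left(N,a \right)} = N - 2 a$ ($I{\left(N,a \right)} = \left(N - a\right) - a = N - 2 a$)
$U{\left(124,-113 \right)} - I{\left(164,-156 \right)} = -1295 - \left(164 - -312\right) = -1295 - \left(164 + 312\right) = -1295 - 476 = -1771$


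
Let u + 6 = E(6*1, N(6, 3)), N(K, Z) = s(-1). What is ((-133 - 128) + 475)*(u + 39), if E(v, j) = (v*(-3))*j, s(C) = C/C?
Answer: 3210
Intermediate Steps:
s(C) = 1
N(K, Z) = 1
E(v, j) = -3*j*v (E(v, j) = (-3*v)*j = -3*j*v)
u = -24 (u = -6 - 3*1*6*1 = -6 - 3*1*6 = -6 - 18 = -24)
((-133 - 128) + 475)*(u + 39) = ((-133 - 128) + 475)*(-24 + 39) = (-261 + 475)*15 = 214*15 = 3210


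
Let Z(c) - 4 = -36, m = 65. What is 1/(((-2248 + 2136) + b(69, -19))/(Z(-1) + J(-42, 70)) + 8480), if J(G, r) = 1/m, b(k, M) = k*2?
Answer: 2079/17628230 ≈ 0.00011794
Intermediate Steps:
b(k, M) = 2*k
Z(c) = -32 (Z(c) = 4 - 36 = -32)
J(G, r) = 1/65
1/(((-2248 + 2136) + b(69, -19))/(Z(-1) + J(-42, 70)) + 8480) = 1/(((-2248 + 2136) + 2*69)/(-32 + 1/65) + 8480) = 1/((-112 + 138)/(-2079/65) + 8480) = 1/(26*(-65/2079) + 8480) = 1/(-1690/2079 + 8480) = 1/(17628230/2079) = 2079/17628230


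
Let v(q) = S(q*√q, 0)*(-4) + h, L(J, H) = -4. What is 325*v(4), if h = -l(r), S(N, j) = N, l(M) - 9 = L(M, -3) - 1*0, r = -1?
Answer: -12025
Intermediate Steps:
l(M) = 5 (l(M) = 9 + (-4 - 1*0) = 9 + (-4 + 0) = 9 - 4 = 5)
h = -5 (h = -1*5 = -5)
v(q) = -5 - 4*q^(3/2) (v(q) = (q*√q)*(-4) - 5 = q^(3/2)*(-4) - 5 = -4*q^(3/2) - 5 = -5 - 4*q^(3/2))
325*v(4) = 325*(-5 - 4*4^(3/2)) = 325*(-5 - 4*8) = 325*(-5 - 32) = 325*(-37) = -12025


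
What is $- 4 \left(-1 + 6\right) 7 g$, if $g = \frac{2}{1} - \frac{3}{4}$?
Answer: $-175$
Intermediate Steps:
$g = \frac{5}{4}$ ($g = 2 \cdot 1 - \frac{3}{4} = 2 - \frac{3}{4} = \frac{5}{4} \approx 1.25$)
$- 4 \left(-1 + 6\right) 7 g = - 4 \left(-1 + 6\right) 7 \cdot \frac{5}{4} = \left(-4\right) 5 \cdot 7 \cdot \frac{5}{4} = \left(-20\right) 7 \cdot \frac{5}{4} = \left(-140\right) \frac{5}{4} = -175$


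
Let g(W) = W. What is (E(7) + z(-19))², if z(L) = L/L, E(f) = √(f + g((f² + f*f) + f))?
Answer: 113 + 8*√7 ≈ 134.17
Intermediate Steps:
E(f) = √(2*f + 2*f²) (E(f) = √(f + ((f² + f*f) + f)) = √(f + ((f² + f²) + f)) = √(f + (2*f² + f)) = √(f + (f + 2*f²)) = √(2*f + 2*f²))
z(L) = 1
(E(7) + z(-19))² = (√2*√(7*(1 + 7)) + 1)² = (√2*√(7*8) + 1)² = (√2*√56 + 1)² = (√2*(2*√14) + 1)² = (4*√7 + 1)² = (1 + 4*√7)²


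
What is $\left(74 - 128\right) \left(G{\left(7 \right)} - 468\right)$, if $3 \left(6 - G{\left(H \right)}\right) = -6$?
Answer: $24840$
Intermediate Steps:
$G{\left(H \right)} = 8$ ($G{\left(H \right)} = 6 - -2 = 6 + 2 = 8$)
$\left(74 - 128\right) \left(G{\left(7 \right)} - 468\right) = \left(74 - 128\right) \left(8 - 468\right) = \left(74 - 128\right) \left(-460\right) = \left(-54\right) \left(-460\right) = 24840$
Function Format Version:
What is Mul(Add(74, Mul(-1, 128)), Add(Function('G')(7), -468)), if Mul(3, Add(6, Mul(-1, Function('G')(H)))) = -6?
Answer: 24840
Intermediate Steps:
Function('G')(H) = 8 (Function('G')(H) = Add(6, Mul(Rational(-1, 3), -6)) = Add(6, 2) = 8)
Mul(Add(74, Mul(-1, 128)), Add(Function('G')(7), -468)) = Mul(Add(74, Mul(-1, 128)), Add(8, -468)) = Mul(Add(74, -128), -460) = Mul(-54, -460) = 24840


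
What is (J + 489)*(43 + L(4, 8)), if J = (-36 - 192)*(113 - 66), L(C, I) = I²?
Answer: -1094289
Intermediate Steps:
J = -10716 (J = -228*47 = -10716)
(J + 489)*(43 + L(4, 8)) = (-10716 + 489)*(43 + 8²) = -10227*(43 + 64) = -10227*107 = -1094289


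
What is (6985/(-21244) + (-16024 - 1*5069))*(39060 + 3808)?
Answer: -4802359257409/5311 ≈ -9.0423e+8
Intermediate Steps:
(6985/(-21244) + (-16024 - 1*5069))*(39060 + 3808) = (6985*(-1/21244) + (-16024 - 5069))*42868 = (-6985/21244 - 21093)*42868 = -448106677/21244*42868 = -4802359257409/5311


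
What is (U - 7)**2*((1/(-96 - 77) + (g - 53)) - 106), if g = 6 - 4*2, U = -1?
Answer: -1782656/173 ≈ -10304.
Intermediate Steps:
g = -2 (g = 6 - 8 = -2)
(U - 7)**2*((1/(-96 - 77) + (g - 53)) - 106) = (-1 - 7)**2*((1/(-96 - 77) + (-2 - 53)) - 106) = (-8)**2*((1/(-173) - 55) - 106) = 64*((-1/173 - 55) - 106) = 64*(-9516/173 - 106) = 64*(-27854/173) = -1782656/173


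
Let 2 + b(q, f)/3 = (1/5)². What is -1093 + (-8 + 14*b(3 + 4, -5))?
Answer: -29583/25 ≈ -1183.3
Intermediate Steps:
b(q, f) = -147/25 (b(q, f) = -6 + 3*(1/5)² = -6 + 3*(⅕)² = -6 + 3*(1/25) = -6 + 3/25 = -147/25)
-1093 + (-8 + 14*b(3 + 4, -5)) = -1093 + (-8 + 14*(-147/25)) = -1093 + (-8 - 2058/25) = -1093 - 2258/25 = -29583/25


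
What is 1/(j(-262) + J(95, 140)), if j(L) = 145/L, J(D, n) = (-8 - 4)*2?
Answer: -262/6433 ≈ -0.040727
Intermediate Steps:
J(D, n) = -24 (J(D, n) = -12*2 = -24)
1/(j(-262) + J(95, 140)) = 1/(145/(-262) - 24) = 1/(145*(-1/262) - 24) = 1/(-145/262 - 24) = 1/(-6433/262) = -262/6433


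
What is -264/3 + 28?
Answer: -60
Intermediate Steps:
-264/3 + 28 = -33*8/3 + 28 = -88 + 28 = -60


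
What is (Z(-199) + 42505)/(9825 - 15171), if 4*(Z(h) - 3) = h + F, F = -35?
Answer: -84899/10692 ≈ -7.9404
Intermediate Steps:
Z(h) = -23/4 + h/4 (Z(h) = 3 + (h - 35)/4 = 3 + (-35 + h)/4 = 3 + (-35/4 + h/4) = -23/4 + h/4)
(Z(-199) + 42505)/(9825 - 15171) = ((-23/4 + (¼)*(-199)) + 42505)/(9825 - 15171) = ((-23/4 - 199/4) + 42505)/(-5346) = (-111/2 + 42505)*(-1/5346) = (84899/2)*(-1/5346) = -84899/10692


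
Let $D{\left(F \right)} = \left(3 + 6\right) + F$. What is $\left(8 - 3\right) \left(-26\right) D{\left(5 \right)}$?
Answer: $-1820$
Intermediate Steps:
$D{\left(F \right)} = 9 + F$
$\left(8 - 3\right) \left(-26\right) D{\left(5 \right)} = \left(8 - 3\right) \left(-26\right) \left(9 + 5\right) = 5 \left(-26\right) 14 = \left(-130\right) 14 = -1820$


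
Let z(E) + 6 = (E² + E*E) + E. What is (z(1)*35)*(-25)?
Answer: 2625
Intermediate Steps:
z(E) = -6 + E + 2*E² (z(E) = -6 + ((E² + E*E) + E) = -6 + ((E² + E²) + E) = -6 + (2*E² + E) = -6 + (E + 2*E²) = -6 + E + 2*E²)
(z(1)*35)*(-25) = ((-6 + 1 + 2*1²)*35)*(-25) = ((-6 + 1 + 2*1)*35)*(-25) = ((-6 + 1 + 2)*35)*(-25) = -3*35*(-25) = -105*(-25) = 2625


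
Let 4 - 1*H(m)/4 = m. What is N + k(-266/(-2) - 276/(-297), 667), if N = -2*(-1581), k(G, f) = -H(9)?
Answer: 3182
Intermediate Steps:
H(m) = 16 - 4*m
k(G, f) = 20 (k(G, f) = -(16 - 4*9) = -(16 - 36) = -1*(-20) = 20)
N = 3162
N + k(-266/(-2) - 276/(-297), 667) = 3162 + 20 = 3182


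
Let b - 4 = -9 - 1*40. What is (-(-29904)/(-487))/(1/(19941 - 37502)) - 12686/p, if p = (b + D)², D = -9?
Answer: 765657072911/710046 ≈ 1.0783e+6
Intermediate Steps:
b = -45 (b = 4 + (-9 - 1*40) = 4 + (-9 - 40) = 4 - 49 = -45)
p = 2916 (p = (-45 - 9)² = (-54)² = 2916)
(-(-29904)/(-487))/(1/(19941 - 37502)) - 12686/p = (-(-29904)/(-487))/(1/(19941 - 37502)) - 12686/2916 = (-(-29904)*(-1)/487)/(1/(-17561)) - 12686*1/2916 = (-89*336/487)/(-1/17561) - 6343/1458 = -29904/487*(-17561) - 6343/1458 = 525144144/487 - 6343/1458 = 765657072911/710046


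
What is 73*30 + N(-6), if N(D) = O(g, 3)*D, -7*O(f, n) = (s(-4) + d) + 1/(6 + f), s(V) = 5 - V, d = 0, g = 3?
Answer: 46154/21 ≈ 2197.8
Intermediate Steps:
O(f, n) = -9/7 - 1/(7*(6 + f)) (O(f, n) = -(((5 - 1*(-4)) + 0) + 1/(6 + f))/7 = -(((5 + 4) + 0) + 1/(6 + f))/7 = -((9 + 0) + 1/(6 + f))/7 = -(9 + 1/(6 + f))/7 = -9/7 - 1/(7*(6 + f)))
N(D) = -82*D/63 (N(D) = ((-55 - 9*3)/(7*(6 + 3)))*D = ((⅐)*(-55 - 27)/9)*D = ((⅐)*(⅑)*(-82))*D = -82*D/63)
73*30 + N(-6) = 73*30 - 82/63*(-6) = 2190 + 164/21 = 46154/21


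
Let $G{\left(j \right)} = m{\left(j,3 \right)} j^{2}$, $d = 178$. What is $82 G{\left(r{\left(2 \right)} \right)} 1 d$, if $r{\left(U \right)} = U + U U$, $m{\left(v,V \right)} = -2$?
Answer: $-1050912$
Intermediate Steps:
$r{\left(U \right)} = U + U^{2}$
$G{\left(j \right)} = - 2 j^{2}$
$82 G{\left(r{\left(2 \right)} \right)} 1 d = 82 - 2 \left(2 \left(1 + 2\right)\right)^{2} \cdot 1 \cdot 178 = 82 - 2 \left(2 \cdot 3\right)^{2} \cdot 1 \cdot 178 = 82 - 2 \cdot 6^{2} \cdot 1 \cdot 178 = 82 \left(-2\right) 36 \cdot 1 \cdot 178 = 82 \left(\left(-72\right) 1\right) 178 = 82 \left(-72\right) 178 = \left(-5904\right) 178 = -1050912$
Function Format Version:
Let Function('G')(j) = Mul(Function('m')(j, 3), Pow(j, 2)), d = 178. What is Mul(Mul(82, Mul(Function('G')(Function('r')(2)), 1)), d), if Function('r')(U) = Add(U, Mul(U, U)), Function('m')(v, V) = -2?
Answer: -1050912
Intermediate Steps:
Function('r')(U) = Add(U, Pow(U, 2))
Function('G')(j) = Mul(-2, Pow(j, 2))
Mul(Mul(82, Mul(Function('G')(Function('r')(2)), 1)), d) = Mul(Mul(82, Mul(Mul(-2, Pow(Mul(2, Add(1, 2)), 2)), 1)), 178) = Mul(Mul(82, Mul(Mul(-2, Pow(Mul(2, 3), 2)), 1)), 178) = Mul(Mul(82, Mul(Mul(-2, Pow(6, 2)), 1)), 178) = Mul(Mul(82, Mul(Mul(-2, 36), 1)), 178) = Mul(Mul(82, Mul(-72, 1)), 178) = Mul(Mul(82, -72), 178) = Mul(-5904, 178) = -1050912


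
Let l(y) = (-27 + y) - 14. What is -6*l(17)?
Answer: 144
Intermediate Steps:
l(y) = -41 + y
-6*l(17) = -6*(-41 + 17) = -6*(-24) = 144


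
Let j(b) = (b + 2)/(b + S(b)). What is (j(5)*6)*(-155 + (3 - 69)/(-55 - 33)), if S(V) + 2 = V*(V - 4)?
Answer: -12957/16 ≈ -809.81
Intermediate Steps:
S(V) = -2 + V*(-4 + V) (S(V) = -2 + V*(V - 4) = -2 + V*(-4 + V))
j(b) = (2 + b)/(-2 + b² - 3*b) (j(b) = (b + 2)/(b + (-2 + b² - 4*b)) = (2 + b)/(-2 + b² - 3*b))
(j(5)*6)*(-155 + (3 - 69)/(-55 - 33)) = (((2 + 5)/(-2 + 5² - 3*5))*6)*(-155 + (3 - 69)/(-55 - 33)) = ((7/(-2 + 25 - 15))*6)*(-155 - 66/(-88)) = ((7/8)*6)*(-155 - 66*(-1/88)) = (((⅛)*7)*6)*(-155 + ¾) = ((7/8)*6)*(-617/4) = (21/4)*(-617/4) = -12957/16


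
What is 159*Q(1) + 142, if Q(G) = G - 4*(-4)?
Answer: 2845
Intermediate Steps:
Q(G) = 16 + G (Q(G) = G - 1*(-16) = G + 16 = 16 + G)
159*Q(1) + 142 = 159*(16 + 1) + 142 = 159*17 + 142 = 2703 + 142 = 2845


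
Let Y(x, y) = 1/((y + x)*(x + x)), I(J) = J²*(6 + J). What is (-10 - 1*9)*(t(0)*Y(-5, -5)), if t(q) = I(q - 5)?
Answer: -19/4 ≈ -4.7500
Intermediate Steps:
t(q) = (-5 + q)²*(1 + q) (t(q) = (q - 5)²*(6 + (q - 5)) = (-5 + q)²*(6 + (-5 + q)) = (-5 + q)²*(1 + q))
Y(x, y) = 1/(2*x*(x + y)) (Y(x, y) = 1/((x + y)*(2*x)) = 1/(2*x*(x + y)))
(-10 - 1*9)*(t(0)*Y(-5, -5)) = (-10 - 1*9)*(((-5 + 0)²*(1 + 0))*((½)/(-5*(-5 - 5)))) = (-10 - 9)*(((-5)²*1)*((½)*(-⅕)/(-10))) = -19*25*1*(½)*(-⅕)*(-⅒) = -475/100 = -19*¼ = -19/4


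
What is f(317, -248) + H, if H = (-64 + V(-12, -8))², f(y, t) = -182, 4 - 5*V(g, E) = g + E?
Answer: 83066/25 ≈ 3322.6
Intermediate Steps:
V(g, E) = ⅘ - E/5 - g/5 (V(g, E) = ⅘ - (g + E)/5 = ⅘ - (E + g)/5 = ⅘ + (-E/5 - g/5) = ⅘ - E/5 - g/5)
H = 87616/25 (H = (-64 + (⅘ - ⅕*(-8) - ⅕*(-12)))² = (-64 + (⅘ + 8/5 + 12/5))² = (-64 + 24/5)² = (-296/5)² = 87616/25 ≈ 3504.6)
f(317, -248) + H = -182 + 87616/25 = 83066/25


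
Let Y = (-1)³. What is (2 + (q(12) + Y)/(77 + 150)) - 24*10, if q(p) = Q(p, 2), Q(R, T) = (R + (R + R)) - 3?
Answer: -53994/227 ≈ -237.86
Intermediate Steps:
Q(R, T) = -3 + 3*R (Q(R, T) = (R + 2*R) - 3 = 3*R - 3 = -3 + 3*R)
q(p) = -3 + 3*p
Y = -1
(2 + (q(12) + Y)/(77 + 150)) - 24*10 = (2 + ((-3 + 3*12) - 1)/(77 + 150)) - 24*10 = (2 + ((-3 + 36) - 1)/227) - 240 = (2 + (33 - 1)*(1/227)) - 240 = (2 + 32*(1/227)) - 240 = (2 + 32/227) - 240 = 486/227 - 240 = -53994/227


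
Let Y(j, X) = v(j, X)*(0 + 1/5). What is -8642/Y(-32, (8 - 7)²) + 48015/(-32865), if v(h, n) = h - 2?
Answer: 47282138/37247 ≈ 1269.4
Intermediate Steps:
v(h, n) = -2 + h
Y(j, X) = -⅖ + j/5 (Y(j, X) = (-2 + j)*(0 + 1/5) = (-2 + j)*(0 + ⅕) = (-2 + j)*(⅕) = -⅖ + j/5)
-8642/Y(-32, (8 - 7)²) + 48015/(-32865) = -8642/(-⅖ + (⅕)*(-32)) + 48015/(-32865) = -8642/(-⅖ - 32/5) + 48015*(-1/32865) = -8642/(-34/5) - 3201/2191 = -8642*(-5/34) - 3201/2191 = 21605/17 - 3201/2191 = 47282138/37247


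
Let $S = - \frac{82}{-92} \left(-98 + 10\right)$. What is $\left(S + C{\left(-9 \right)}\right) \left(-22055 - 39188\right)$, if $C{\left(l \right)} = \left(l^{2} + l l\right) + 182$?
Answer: $- \frac{374072244}{23} \approx -1.6264 \cdot 10^{7}$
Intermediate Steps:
$C{\left(l \right)} = 182 + 2 l^{2}$ ($C{\left(l \right)} = \left(l^{2} + l^{2}\right) + 182 = 2 l^{2} + 182 = 182 + 2 l^{2}$)
$S = - \frac{1804}{23}$ ($S = \left(-82\right) \left(- \frac{1}{92}\right) \left(-88\right) = \frac{41}{46} \left(-88\right) = - \frac{1804}{23} \approx -78.435$)
$\left(S + C{\left(-9 \right)}\right) \left(-22055 - 39188\right) = \left(- \frac{1804}{23} + \left(182 + 2 \left(-9\right)^{2}\right)\right) \left(-22055 - 39188\right) = \left(- \frac{1804}{23} + \left(182 + 2 \cdot 81\right)\right) \left(-61243\right) = \left(- \frac{1804}{23} + \left(182 + 162\right)\right) \left(-61243\right) = \left(- \frac{1804}{23} + 344\right) \left(-61243\right) = \frac{6108}{23} \left(-61243\right) = - \frac{374072244}{23}$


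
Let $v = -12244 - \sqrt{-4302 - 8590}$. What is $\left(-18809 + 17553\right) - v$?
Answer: $10988 + 2 i \sqrt{3223} \approx 10988.0 + 113.54 i$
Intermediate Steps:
$v = -12244 - 2 i \sqrt{3223}$ ($v = -12244 - \sqrt{-12892} = -12244 - 2 i \sqrt{3223} \approx -12244.0 - 113.54 i$)
$\left(-18809 + 17553\right) - v = \left(-18809 + 17553\right) - \left(-12244 - 2 i \sqrt{3223}\right) = -1256 + \left(12244 + 2 i \sqrt{3223}\right) = 10988 + 2 i \sqrt{3223}$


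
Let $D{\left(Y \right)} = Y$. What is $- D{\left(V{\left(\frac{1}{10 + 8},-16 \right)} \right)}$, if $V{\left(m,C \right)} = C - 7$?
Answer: $23$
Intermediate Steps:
$V{\left(m,C \right)} = -7 + C$
$- D{\left(V{\left(\frac{1}{10 + 8},-16 \right)} \right)} = - (-7 - 16) = \left(-1\right) \left(-23\right) = 23$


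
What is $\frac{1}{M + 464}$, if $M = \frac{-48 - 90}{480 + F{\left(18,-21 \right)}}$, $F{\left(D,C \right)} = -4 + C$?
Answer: $\frac{455}{210982} \approx 0.0021566$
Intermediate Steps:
$M = - \frac{138}{455}$ ($M = \frac{-48 - 90}{480 - 25} = - \frac{138}{480 - 25} = - \frac{138}{455} \approx -0.3033$)
$\frac{1}{M + 464} = \frac{1}{- \frac{138}{455} + 464} = \frac{1}{\frac{210982}{455}} = \frac{455}{210982}$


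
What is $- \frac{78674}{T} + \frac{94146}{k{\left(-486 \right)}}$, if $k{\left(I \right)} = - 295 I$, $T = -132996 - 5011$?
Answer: $\frac{4045383067}{3297677265} \approx 1.2267$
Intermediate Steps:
$T = -138007$ ($T = -132996 - 5011 = -138007$)
$- \frac{78674}{T} + \frac{94146}{k{\left(-486 \right)}} = - \frac{78674}{-138007} + \frac{94146}{\left(-295\right) \left(-486\right)} = \left(-78674\right) \left(- \frac{1}{138007}\right) + \frac{94146}{143370} = \frac{78674}{138007} + 94146 \cdot \frac{1}{143370} = \frac{78674}{138007} + \frac{15691}{23895} = \frac{4045383067}{3297677265}$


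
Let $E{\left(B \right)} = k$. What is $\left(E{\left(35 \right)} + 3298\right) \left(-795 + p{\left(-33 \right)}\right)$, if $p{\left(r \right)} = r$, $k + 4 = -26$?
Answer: $-2705904$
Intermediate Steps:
$k = -30$ ($k = -4 - 26 = -30$)
$E{\left(B \right)} = -30$
$\left(E{\left(35 \right)} + 3298\right) \left(-795 + p{\left(-33 \right)}\right) = \left(-30 + 3298\right) \left(-795 - 33\right) = 3268 \left(-828\right) = -2705904$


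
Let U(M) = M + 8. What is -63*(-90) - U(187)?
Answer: 5475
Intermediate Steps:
U(M) = 8 + M
-63*(-90) - U(187) = -63*(-90) - (8 + 187) = 5670 - 1*195 = 5670 - 195 = 5475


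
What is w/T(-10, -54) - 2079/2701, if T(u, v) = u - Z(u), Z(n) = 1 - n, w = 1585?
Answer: -4324744/56721 ≈ -76.246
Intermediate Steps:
T(u, v) = -1 + 2*u (T(u, v) = u - (1 - u) = u + (-1 + u) = -1 + 2*u)
w/T(-10, -54) - 2079/2701 = 1585/(-1 + 2*(-10)) - 2079/2701 = 1585/(-1 - 20) - 2079*1/2701 = 1585/(-21) - 2079/2701 = 1585*(-1/21) - 2079/2701 = -1585/21 - 2079/2701 = -4324744/56721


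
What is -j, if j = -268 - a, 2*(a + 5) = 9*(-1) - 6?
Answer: 511/2 ≈ 255.50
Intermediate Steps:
a = -25/2 (a = -5 + (9*(-1) - 6)/2 = -5 + (-9 - 6)/2 = -5 + (1/2)*(-15) = -5 - 15/2 = -25/2 ≈ -12.500)
j = -511/2 (j = -268 - 1*(-25/2) = -268 + 25/2 = -511/2 ≈ -255.50)
-j = -1*(-511/2) = 511/2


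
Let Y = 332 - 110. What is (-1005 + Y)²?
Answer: 613089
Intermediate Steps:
Y = 222
(-1005 + Y)² = (-1005 + 222)² = (-783)² = 613089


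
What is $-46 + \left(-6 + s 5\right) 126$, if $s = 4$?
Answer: $1718$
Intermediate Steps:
$-46 + \left(-6 + s 5\right) 126 = -46 + \left(-6 + 4 \cdot 5\right) 126 = -46 + \left(-6 + 20\right) 126 = -46 + 14 \cdot 126 = -46 + 1764 = 1718$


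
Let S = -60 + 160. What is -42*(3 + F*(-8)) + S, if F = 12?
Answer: 4006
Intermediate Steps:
S = 100
-42*(3 + F*(-8)) + S = -42*(3 + 12*(-8)) + 100 = -42*(3 - 96) + 100 = -42*(-93) + 100 = 3906 + 100 = 4006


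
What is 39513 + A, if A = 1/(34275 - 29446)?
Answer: 190808278/4829 ≈ 39513.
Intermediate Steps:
A = 1/4829 ≈ 0.00020708
39513 + A = 39513 + 1/4829 = 190808278/4829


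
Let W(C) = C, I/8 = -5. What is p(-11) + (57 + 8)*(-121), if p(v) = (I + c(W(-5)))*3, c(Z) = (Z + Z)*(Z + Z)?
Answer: -7685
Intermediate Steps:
I = -40 (I = 8*(-5) = -40)
c(Z) = 4*Z**2 (c(Z) = (2*Z)*(2*Z) = 4*Z**2)
p(v) = 180 (p(v) = (-40 + 4*(-5)**2)*3 = (-40 + 4*25)*3 = (-40 + 100)*3 = 60*3 = 180)
p(-11) + (57 + 8)*(-121) = 180 + (57 + 8)*(-121) = 180 + 65*(-121) = 180 - 7865 = -7685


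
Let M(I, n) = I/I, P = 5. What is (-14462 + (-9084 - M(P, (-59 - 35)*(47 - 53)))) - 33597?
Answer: -57144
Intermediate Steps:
M(I, n) = 1
(-14462 + (-9084 - M(P, (-59 - 35)*(47 - 53)))) - 33597 = (-14462 + (-9084 - 1*1)) - 33597 = (-14462 + (-9084 - 1)) - 33597 = (-14462 - 9085) - 33597 = -23547 - 33597 = -57144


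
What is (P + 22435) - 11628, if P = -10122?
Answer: 685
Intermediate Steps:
(P + 22435) - 11628 = (-10122 + 22435) - 11628 = 12313 - 11628 = 685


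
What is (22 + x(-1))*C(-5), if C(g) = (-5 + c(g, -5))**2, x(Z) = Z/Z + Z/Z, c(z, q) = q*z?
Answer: 9600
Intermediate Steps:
x(Z) = 2 (x(Z) = 1 + 1 = 2)
C(g) = (-5 - 5*g)**2
(22 + x(-1))*C(-5) = (22 + 2)*(25*(1 - 5)**2) = 24*(25*(-4)**2) = 24*(25*16) = 24*400 = 9600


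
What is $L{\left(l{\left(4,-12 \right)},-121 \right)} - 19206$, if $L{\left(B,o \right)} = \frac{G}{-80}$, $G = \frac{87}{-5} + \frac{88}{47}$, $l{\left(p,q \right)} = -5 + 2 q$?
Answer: $- \frac{361069151}{18800} \approx -19206.0$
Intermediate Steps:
$G = - \frac{3649}{235}$ ($G = 87 \left(- \frac{1}{5}\right) + 88 \cdot \frac{1}{47} = - \frac{87}{5} + \frac{88}{47} = - \frac{3649}{235} \approx -15.528$)
$L{\left(B,o \right)} = \frac{3649}{18800}$ ($L{\left(B,o \right)} = - \frac{3649}{235 \left(-80\right)} = \left(- \frac{3649}{235}\right) \left(- \frac{1}{80}\right) = \frac{3649}{18800}$)
$L{\left(l{\left(4,-12 \right)},-121 \right)} - 19206 = \frac{3649}{18800} - 19206 = - \frac{361069151}{18800}$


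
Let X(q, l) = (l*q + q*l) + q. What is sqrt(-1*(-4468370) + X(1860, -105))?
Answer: sqrt(4079630) ≈ 2019.8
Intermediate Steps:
X(q, l) = q + 2*l*q (X(q, l) = (l*q + l*q) + q = 2*l*q + q = q + 2*l*q)
sqrt(-1*(-4468370) + X(1860, -105)) = sqrt(-1*(-4468370) + 1860*(1 + 2*(-105))) = sqrt(4468370 + 1860*(1 - 210)) = sqrt(4468370 + 1860*(-209)) = sqrt(4468370 - 388740) = sqrt(4079630)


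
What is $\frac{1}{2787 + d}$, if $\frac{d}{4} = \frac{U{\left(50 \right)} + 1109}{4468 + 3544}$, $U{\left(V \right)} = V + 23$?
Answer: $\frac{2003}{5583543} \approx 0.00035873$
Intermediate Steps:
$U{\left(V \right)} = 23 + V$
$d = \frac{1182}{2003}$ ($d = 4 \frac{\left(23 + 50\right) + 1109}{4468 + 3544} = 4 \frac{73 + 1109}{8012} = 4 \cdot 1182 \cdot \frac{1}{8012} = 4 \cdot \frac{591}{4006} = \frac{1182}{2003} \approx 0.59011$)
$\frac{1}{2787 + d} = \frac{1}{2787 + \frac{1182}{2003}} = \frac{1}{\frac{5583543}{2003}} = \frac{2003}{5583543}$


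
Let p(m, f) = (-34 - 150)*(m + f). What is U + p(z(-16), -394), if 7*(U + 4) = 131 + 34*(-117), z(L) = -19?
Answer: 528069/7 ≈ 75438.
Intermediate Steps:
p(m, f) = -184*f - 184*m (p(m, f) = -184*(f + m) = -184*f - 184*m)
U = -3875/7 (U = -4 + (131 + 34*(-117))/7 = -4 + (131 - 3978)/7 = -4 + (⅐)*(-3847) = -4 - 3847/7 = -3875/7 ≈ -553.57)
U + p(z(-16), -394) = -3875/7 + (-184*(-394) - 184*(-19)) = -3875/7 + (72496 + 3496) = -3875/7 + 75992 = 528069/7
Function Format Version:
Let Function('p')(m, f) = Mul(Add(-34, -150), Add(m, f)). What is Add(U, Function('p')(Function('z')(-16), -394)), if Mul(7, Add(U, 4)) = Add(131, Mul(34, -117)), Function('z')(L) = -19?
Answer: Rational(528069, 7) ≈ 75438.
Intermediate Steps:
Function('p')(m, f) = Add(Mul(-184, f), Mul(-184, m)) (Function('p')(m, f) = Mul(-184, Add(f, m)) = Add(Mul(-184, f), Mul(-184, m)))
U = Rational(-3875, 7) (U = Add(-4, Mul(Rational(1, 7), Add(131, Mul(34, -117)))) = Add(-4, Mul(Rational(1, 7), Add(131, -3978))) = Add(-4, Mul(Rational(1, 7), -3847)) = Add(-4, Rational(-3847, 7)) = Rational(-3875, 7) ≈ -553.57)
Add(U, Function('p')(Function('z')(-16), -394)) = Add(Rational(-3875, 7), Add(Mul(-184, -394), Mul(-184, -19))) = Add(Rational(-3875, 7), Add(72496, 3496)) = Add(Rational(-3875, 7), 75992) = Rational(528069, 7)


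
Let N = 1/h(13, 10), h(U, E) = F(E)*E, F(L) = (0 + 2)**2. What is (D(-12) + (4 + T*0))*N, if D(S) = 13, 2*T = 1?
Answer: 17/40 ≈ 0.42500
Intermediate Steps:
T = 1/2 (T = (1/2)*1 = 1/2 ≈ 0.50000)
F(L) = 4 (F(L) = 2**2 = 4)
h(U, E) = 4*E
N = 1/40 (N = 1/(4*10) = 1/40 ≈ 0.025000)
(D(-12) + (4 + T*0))*N = (13 + (4 + (1/2)*0))*(1/40) = (13 + (4 + 0))*(1/40) = (13 + 4)*(1/40) = 17*(1/40) = 17/40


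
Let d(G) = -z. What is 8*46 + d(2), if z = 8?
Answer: 360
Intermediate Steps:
d(G) = -8 (d(G) = -1*8 = -8)
8*46 + d(2) = 8*46 - 8 = 368 - 8 = 360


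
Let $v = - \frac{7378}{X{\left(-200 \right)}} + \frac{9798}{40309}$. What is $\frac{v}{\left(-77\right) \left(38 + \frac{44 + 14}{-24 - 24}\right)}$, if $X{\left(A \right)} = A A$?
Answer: $- \frac{141780297}{6851623047500} \approx -2.0693 \cdot 10^{-5}$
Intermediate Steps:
$X{\left(A \right)} = A^{2}$
$v = \frac{47260099}{806180000}$ ($v = - \frac{7378}{\left(-200\right)^{2}} + \frac{9798}{40309} = - \frac{7378}{40000} + 9798 \cdot \frac{1}{40309} = \left(-7378\right) \frac{1}{40000} + \frac{9798}{40309} = - \frac{3689}{20000} + \frac{9798}{40309} = \frac{47260099}{806180000} \approx 0.058622$)
$\frac{v}{\left(-77\right) \left(38 + \frac{44 + 14}{-24 - 24}\right)} = \frac{47260099}{806180000 \left(- 77 \left(38 + \frac{44 + 14}{-24 - 24}\right)\right)} = \frac{47260099}{806180000 \left(- 77 \left(38 + \frac{58}{-48}\right)\right)} = \frac{47260099}{806180000 \left(- 77 \left(38 + 58 \left(- \frac{1}{48}\right)\right)\right)} = \frac{47260099}{806180000 \left(- 77 \left(38 - \frac{29}{24}\right)\right)} = \frac{47260099}{806180000 \left(\left(-77\right) \frac{883}{24}\right)} = \frac{47260099}{806180000 \left(- \frac{67991}{24}\right)} = \frac{47260099}{806180000} \left(- \frac{24}{67991}\right) = - \frac{141780297}{6851623047500}$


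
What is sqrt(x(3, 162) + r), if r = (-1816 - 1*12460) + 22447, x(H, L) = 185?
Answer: 2*sqrt(2089) ≈ 91.411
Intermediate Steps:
r = 8171 (r = (-1816 - 12460) + 22447 = -14276 + 22447 = 8171)
sqrt(x(3, 162) + r) = sqrt(185 + 8171) = sqrt(8356) = 2*sqrt(2089)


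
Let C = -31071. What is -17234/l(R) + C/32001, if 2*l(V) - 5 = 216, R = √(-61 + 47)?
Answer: -369959053/2357407 ≈ -156.93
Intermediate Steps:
R = I*√14 (R = √(-14) = I*√14 ≈ 3.7417*I)
l(V) = 221/2 (l(V) = 5/2 + (½)*216 = 5/2 + 108 = 221/2)
-17234/l(R) + C/32001 = -17234/221/2 - 31071/32001 = -17234*2/221 - 31071*1/32001 = -34468/221 - 10357/10667 = -369959053/2357407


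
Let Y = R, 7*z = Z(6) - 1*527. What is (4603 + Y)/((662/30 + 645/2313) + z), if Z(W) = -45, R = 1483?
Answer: -27371785/267011 ≈ -102.51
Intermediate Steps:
z = -572/7 (z = (-45 - 1*527)/7 = (-45 - 527)/7 = (⅐)*(-572) = -572/7 ≈ -81.714)
Y = 1483
(4603 + Y)/((662/30 + 645/2313) + z) = (4603 + 1483)/((662/30 + 645/2313) - 572/7) = 6086/((662*(1/30) + 645*(1/2313)) - 572/7) = 6086/((331/15 + 215/771) - 572/7) = 6086/(28714/1285 - 572/7) = 6086/(-534022/8995) = 6086*(-8995/534022) = -27371785/267011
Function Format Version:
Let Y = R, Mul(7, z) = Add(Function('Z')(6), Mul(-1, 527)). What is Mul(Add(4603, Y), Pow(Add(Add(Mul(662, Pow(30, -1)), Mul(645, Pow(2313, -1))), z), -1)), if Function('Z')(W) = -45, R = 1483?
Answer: Rational(-27371785, 267011) ≈ -102.51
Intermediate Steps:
z = Rational(-572, 7) (z = Mul(Rational(1, 7), Add(-45, Mul(-1, 527))) = Mul(Rational(1, 7), Add(-45, -527)) = Mul(Rational(1, 7), -572) = Rational(-572, 7) ≈ -81.714)
Y = 1483
Mul(Add(4603, Y), Pow(Add(Add(Mul(662, Pow(30, -1)), Mul(645, Pow(2313, -1))), z), -1)) = Mul(Add(4603, 1483), Pow(Add(Add(Mul(662, Pow(30, -1)), Mul(645, Pow(2313, -1))), Rational(-572, 7)), -1)) = Mul(6086, Pow(Add(Add(Mul(662, Rational(1, 30)), Mul(645, Rational(1, 2313))), Rational(-572, 7)), -1)) = Mul(6086, Pow(Add(Add(Rational(331, 15), Rational(215, 771)), Rational(-572, 7)), -1)) = Mul(6086, Pow(Add(Rational(28714, 1285), Rational(-572, 7)), -1)) = Mul(6086, Pow(Rational(-534022, 8995), -1)) = Mul(6086, Rational(-8995, 534022)) = Rational(-27371785, 267011)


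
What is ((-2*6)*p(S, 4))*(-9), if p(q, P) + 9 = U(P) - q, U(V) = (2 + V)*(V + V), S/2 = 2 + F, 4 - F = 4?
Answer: 3780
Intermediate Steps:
F = 0 (F = 4 - 1*4 = 4 - 4 = 0)
S = 4 (S = 2*(2 + 0) = 2*2 = 4)
U(V) = 2*V*(2 + V) (U(V) = (2 + V)*(2*V) = 2*V*(2 + V))
p(q, P) = -9 - q + 2*P*(2 + P) (p(q, P) = -9 + (2*P*(2 + P) - q) = -9 + (-q + 2*P*(2 + P)) = -9 - q + 2*P*(2 + P))
((-2*6)*p(S, 4))*(-9) = ((-2*6)*(-9 - 1*4 + 2*4*(2 + 4)))*(-9) = -12*(-9 - 4 + 2*4*6)*(-9) = -12*(-9 - 4 + 48)*(-9) = -12*35*(-9) = -420*(-9) = 3780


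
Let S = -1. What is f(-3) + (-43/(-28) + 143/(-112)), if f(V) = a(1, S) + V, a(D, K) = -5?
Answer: -867/112 ≈ -7.7411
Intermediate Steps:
f(V) = -5 + V
f(-3) + (-43/(-28) + 143/(-112)) = (-5 - 3) + (-43/(-28) + 143/(-112)) = -8 + (-43*(-1/28) + 143*(-1/112)) = -8 + (43/28 - 143/112) = -8 + 29/112 = -867/112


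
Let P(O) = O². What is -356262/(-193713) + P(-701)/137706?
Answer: 48083392295/8891814126 ≈ 5.4076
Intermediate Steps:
-356262/(-193713) + P(-701)/137706 = -356262/(-193713) + (-701)²/137706 = -356262*(-1/193713) + 491401*(1/137706) = 118754/64571 + 491401/137706 = 48083392295/8891814126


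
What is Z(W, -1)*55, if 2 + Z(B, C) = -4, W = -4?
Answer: -330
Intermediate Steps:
Z(B, C) = -6 (Z(B, C) = -2 - 4 = -6)
Z(W, -1)*55 = -6*55 = -330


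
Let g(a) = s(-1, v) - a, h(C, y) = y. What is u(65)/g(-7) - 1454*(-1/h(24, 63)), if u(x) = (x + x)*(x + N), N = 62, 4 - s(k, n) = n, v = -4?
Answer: 70796/63 ≈ 1123.7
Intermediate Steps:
s(k, n) = 4 - n
u(x) = 2*x*(62 + x) (u(x) = (x + x)*(x + 62) = (2*x)*(62 + x) = 2*x*(62 + x))
g(a) = 8 - a (g(a) = (4 - 1*(-4)) - a = (4 + 4) - a = 8 - a)
u(65)/g(-7) - 1454*(-1/h(24, 63)) = (2*65*(62 + 65))/(8 - 1*(-7)) - 1454/((-1*63)) = (2*65*127)/(8 + 7) - 1454/(-63) = 16510/15 - 1454*(-1/63) = 16510*(1/15) + 1454/63 = 3302/3 + 1454/63 = 70796/63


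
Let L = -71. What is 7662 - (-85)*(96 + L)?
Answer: 9787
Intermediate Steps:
7662 - (-85)*(96 + L) = 7662 - (-85)*(96 - 71) = 7662 - (-85)*25 = 7662 - 1*(-2125) = 7662 + 2125 = 9787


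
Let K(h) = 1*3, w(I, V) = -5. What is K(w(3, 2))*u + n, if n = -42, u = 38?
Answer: 72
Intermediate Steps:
K(h) = 3
K(w(3, 2))*u + n = 3*38 - 42 = 114 - 42 = 72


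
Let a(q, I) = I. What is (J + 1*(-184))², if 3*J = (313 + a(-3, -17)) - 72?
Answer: 107584/9 ≈ 11954.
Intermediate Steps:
J = 224/3 (J = ((313 - 17) - 72)/3 = (296 - 72)/3 = (⅓)*224 = 224/3 ≈ 74.667)
(J + 1*(-184))² = (224/3 + 1*(-184))² = (224/3 - 184)² = (-328/3)² = 107584/9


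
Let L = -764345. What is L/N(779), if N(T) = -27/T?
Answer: 595424755/27 ≈ 2.2053e+7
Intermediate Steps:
L/N(779) = -764345/((-27/779)) = -764345/((-27*1/779)) = -764345/(-27/779) = -764345*(-779/27) = 595424755/27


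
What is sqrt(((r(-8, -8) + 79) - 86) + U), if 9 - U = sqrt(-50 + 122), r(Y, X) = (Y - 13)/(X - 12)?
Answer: sqrt(305 - 600*sqrt(2))/10 ≈ 2.3314*I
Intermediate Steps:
r(Y, X) = (-13 + Y)/(-12 + X)
U = 9 - 6*sqrt(2) (U = 9 - sqrt(-50 + 122) = 9 - sqrt(72) = 9 - 6*sqrt(2) ≈ 0.51472)
sqrt(((r(-8, -8) + 79) - 86) + U) = sqrt((((-13 - 8)/(-12 - 8) + 79) - 86) + (9 - 6*sqrt(2))) = sqrt(((-21/(-20) + 79) - 86) + (9 - 6*sqrt(2))) = sqrt(((-1/20*(-21) + 79) - 86) + (9 - 6*sqrt(2))) = sqrt(((21/20 + 79) - 86) + (9 - 6*sqrt(2))) = sqrt((1601/20 - 86) + (9 - 6*sqrt(2))) = sqrt(-119/20 + (9 - 6*sqrt(2))) = sqrt(61/20 - 6*sqrt(2))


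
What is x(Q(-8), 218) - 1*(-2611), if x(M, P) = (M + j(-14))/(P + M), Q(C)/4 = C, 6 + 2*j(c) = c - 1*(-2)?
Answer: 485605/186 ≈ 2610.8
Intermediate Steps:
j(c) = -2 + c/2 (j(c) = -3 + (c - 1*(-2))/2 = -3 + (c + 2)/2 = -3 + (2 + c)/2 = -3 + (1 + c/2) = -2 + c/2)
Q(C) = 4*C
x(M, P) = (-9 + M)/(M + P) (x(M, P) = (M + (-2 + (½)*(-14)))/(P + M) = (M + (-2 - 7))/(M + P) = (M - 9)/(M + P) = (-9 + M)/(M + P))
x(Q(-8), 218) - 1*(-2611) = (-9 + 4*(-8))/(4*(-8) + 218) - 1*(-2611) = (-9 - 32)/(-32 + 218) + 2611 = -41/186 + 2611 = 485605/186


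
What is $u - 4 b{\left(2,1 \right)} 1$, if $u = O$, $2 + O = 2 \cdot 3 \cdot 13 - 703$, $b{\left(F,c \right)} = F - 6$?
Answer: $-10032$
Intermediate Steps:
$b{\left(F,c \right)} = -6 + F$ ($b{\left(F,c \right)} = F - 6 = -6 + F$)
$O = -627$ ($O = -2 - \left(703 - 2 \cdot 3 \cdot 13\right) = -2 + \left(6 \cdot 13 - 703\right) = -2 + \left(78 - 703\right) = -2 - 625 = -627$)
$u = -627$
$u - 4 b{\left(2,1 \right)} 1 = - 627 - 4 \left(-6 + 2\right) 1 = - 627 \left(-4\right) \left(-4\right) 1 = - 627 \cdot 16 \cdot 1 = \left(-627\right) 16 = -10032$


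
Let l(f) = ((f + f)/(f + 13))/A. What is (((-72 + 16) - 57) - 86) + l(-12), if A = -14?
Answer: -1381/7 ≈ -197.29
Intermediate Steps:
l(f) = -f/(7*(13 + f)) (l(f) = ((f + f)/(f + 13))/(-14) = ((2*f)/(13 + f))*(-1/14) = (2*f/(13 + f))*(-1/14) = -f/(7*(13 + f)))
(((-72 + 16) - 57) - 86) + l(-12) = (((-72 + 16) - 57) - 86) - 1*(-12)/(91 + 7*(-12)) = ((-56 - 57) - 86) - 1*(-12)/(91 - 84) = (-113 - 86) - 1*(-12)/7 = -199 - 1*(-12)*⅐ = -199 + 12/7 = -1381/7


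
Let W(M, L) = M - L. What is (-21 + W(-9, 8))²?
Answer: 1444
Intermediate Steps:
(-21 + W(-9, 8))² = (-21 + (-9 - 1*8))² = (-21 + (-9 - 8))² = (-21 - 17)² = (-38)² = 1444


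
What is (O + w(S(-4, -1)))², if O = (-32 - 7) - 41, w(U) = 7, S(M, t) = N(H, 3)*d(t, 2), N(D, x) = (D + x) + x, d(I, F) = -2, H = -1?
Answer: 5329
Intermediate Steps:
N(D, x) = D + 2*x
S(M, t) = -10 (S(M, t) = (-1 + 2*3)*(-2) = (-1 + 6)*(-2) = 5*(-2) = -10)
O = -80 (O = -39 - 41 = -80)
(O + w(S(-4, -1)))² = (-80 + 7)² = (-73)² = 5329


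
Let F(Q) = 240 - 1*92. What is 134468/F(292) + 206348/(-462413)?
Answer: 15537302945/17109281 ≈ 908.12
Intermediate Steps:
F(Q) = 148 (F(Q) = 240 - 92 = 148)
134468/F(292) + 206348/(-462413) = 134468/148 + 206348/(-462413) = 134468*(1/148) + 206348*(-1/462413) = 33617/37 - 206348/462413 = 15537302945/17109281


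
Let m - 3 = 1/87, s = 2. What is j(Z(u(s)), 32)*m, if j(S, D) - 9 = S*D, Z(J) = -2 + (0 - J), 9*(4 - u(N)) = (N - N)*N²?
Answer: -15982/29 ≈ -551.10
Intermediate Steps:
u(N) = 4 (u(N) = 4 - (N - N)*N²/9 = 4 - 0*N² = 4 - ⅑*0 = 4 + 0 = 4)
Z(J) = -2 - J
j(S, D) = 9 + D*S (j(S, D) = 9 + S*D = 9 + D*S)
m = 262/87 (m = 3 + 1/87 = 262/87 ≈ 3.0115)
j(Z(u(s)), 32)*m = (9 + 32*(-2 - 1*4))*(262/87) = (9 + 32*(-2 - 4))*(262/87) = (9 + 32*(-6))*(262/87) = (9 - 192)*(262/87) = -183*262/87 = -15982/29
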